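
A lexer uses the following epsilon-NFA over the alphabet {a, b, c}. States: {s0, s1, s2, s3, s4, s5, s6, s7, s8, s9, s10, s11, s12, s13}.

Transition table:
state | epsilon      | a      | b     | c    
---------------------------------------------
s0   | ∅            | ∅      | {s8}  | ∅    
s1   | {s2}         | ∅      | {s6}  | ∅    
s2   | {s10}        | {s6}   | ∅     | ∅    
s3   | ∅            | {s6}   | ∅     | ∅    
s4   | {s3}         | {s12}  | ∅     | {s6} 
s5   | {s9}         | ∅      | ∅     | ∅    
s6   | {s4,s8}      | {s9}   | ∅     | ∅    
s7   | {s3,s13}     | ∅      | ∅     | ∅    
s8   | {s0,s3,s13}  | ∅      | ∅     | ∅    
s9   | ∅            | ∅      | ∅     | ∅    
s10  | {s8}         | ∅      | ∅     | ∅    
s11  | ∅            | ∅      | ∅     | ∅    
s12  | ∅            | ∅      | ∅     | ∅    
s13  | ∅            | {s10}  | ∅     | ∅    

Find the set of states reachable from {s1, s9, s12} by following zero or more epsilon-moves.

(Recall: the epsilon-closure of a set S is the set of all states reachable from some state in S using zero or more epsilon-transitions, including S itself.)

Start with {s1, s9, s12}.
From s1 via epsilon: add s2.
From s2 via epsilon: add s10.
From s10 via epsilon: add s8.
From s8 via epsilon: add s0, s3, s13.
No new states can be added; the closed set is {s0, s1, s2, s3, s8, s9, s10, s12, s13}.

{s0, s1, s2, s3, s8, s9, s10, s12, s13}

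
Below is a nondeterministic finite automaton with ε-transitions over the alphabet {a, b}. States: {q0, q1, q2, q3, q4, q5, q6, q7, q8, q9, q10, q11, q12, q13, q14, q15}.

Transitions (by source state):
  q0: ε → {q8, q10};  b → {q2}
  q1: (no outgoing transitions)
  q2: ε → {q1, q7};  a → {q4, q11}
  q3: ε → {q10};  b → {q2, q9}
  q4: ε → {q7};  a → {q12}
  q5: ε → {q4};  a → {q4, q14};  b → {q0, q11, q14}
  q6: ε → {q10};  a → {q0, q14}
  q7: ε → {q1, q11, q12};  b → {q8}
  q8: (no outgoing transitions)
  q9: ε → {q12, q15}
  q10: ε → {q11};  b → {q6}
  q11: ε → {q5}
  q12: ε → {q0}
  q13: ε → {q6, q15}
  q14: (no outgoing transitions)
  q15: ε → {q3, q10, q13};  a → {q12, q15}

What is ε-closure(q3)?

Start with {q3}.
From q3 via ε: add q10.
From q10 via ε: add q11.
From q11 via ε: add q5.
From q5 via ε: add q4.
From q4 via ε: add q7.
From q7 via ε: add q1, q12.
From q12 via ε: add q0.
From q0 via ε: add q8.
No new states can be added; the closed set is {q0, q1, q3, q4, q5, q7, q8, q10, q11, q12}.

{q0, q1, q3, q4, q5, q7, q8, q10, q11, q12}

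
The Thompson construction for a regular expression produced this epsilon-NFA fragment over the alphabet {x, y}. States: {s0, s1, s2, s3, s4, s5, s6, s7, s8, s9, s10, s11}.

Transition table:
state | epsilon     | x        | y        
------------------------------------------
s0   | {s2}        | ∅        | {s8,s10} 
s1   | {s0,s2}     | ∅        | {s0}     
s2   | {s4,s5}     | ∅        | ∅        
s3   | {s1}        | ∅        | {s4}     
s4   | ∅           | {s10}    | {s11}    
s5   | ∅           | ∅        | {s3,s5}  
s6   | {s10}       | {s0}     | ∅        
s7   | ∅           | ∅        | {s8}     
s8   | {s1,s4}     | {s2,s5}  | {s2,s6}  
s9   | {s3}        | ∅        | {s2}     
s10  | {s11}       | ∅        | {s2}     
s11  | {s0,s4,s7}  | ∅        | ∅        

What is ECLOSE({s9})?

Start with {s9}.
From s9 via epsilon: add s3.
From s3 via epsilon: add s1.
From s1 via epsilon: add s0, s2.
From s2 via epsilon: add s4, s5.
No new states can be added; the closed set is {s0, s1, s2, s3, s4, s5, s9}.

{s0, s1, s2, s3, s4, s5, s9}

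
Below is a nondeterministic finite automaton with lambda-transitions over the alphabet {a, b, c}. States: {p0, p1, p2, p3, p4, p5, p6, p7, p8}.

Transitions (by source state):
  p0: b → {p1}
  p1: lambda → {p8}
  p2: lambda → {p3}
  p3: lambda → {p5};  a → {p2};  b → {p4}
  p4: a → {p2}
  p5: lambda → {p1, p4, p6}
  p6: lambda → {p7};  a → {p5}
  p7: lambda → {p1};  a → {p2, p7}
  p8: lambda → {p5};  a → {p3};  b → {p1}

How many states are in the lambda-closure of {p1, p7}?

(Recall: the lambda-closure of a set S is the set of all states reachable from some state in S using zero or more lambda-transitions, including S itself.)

6

Start with {p1, p7}.
From p1 via lambda: add p8.
From p8 via lambda: add p5.
From p5 via lambda: add p4, p6.
lambda-closure = {p1, p4, p5, p6, p7, p8}, which has 6 states.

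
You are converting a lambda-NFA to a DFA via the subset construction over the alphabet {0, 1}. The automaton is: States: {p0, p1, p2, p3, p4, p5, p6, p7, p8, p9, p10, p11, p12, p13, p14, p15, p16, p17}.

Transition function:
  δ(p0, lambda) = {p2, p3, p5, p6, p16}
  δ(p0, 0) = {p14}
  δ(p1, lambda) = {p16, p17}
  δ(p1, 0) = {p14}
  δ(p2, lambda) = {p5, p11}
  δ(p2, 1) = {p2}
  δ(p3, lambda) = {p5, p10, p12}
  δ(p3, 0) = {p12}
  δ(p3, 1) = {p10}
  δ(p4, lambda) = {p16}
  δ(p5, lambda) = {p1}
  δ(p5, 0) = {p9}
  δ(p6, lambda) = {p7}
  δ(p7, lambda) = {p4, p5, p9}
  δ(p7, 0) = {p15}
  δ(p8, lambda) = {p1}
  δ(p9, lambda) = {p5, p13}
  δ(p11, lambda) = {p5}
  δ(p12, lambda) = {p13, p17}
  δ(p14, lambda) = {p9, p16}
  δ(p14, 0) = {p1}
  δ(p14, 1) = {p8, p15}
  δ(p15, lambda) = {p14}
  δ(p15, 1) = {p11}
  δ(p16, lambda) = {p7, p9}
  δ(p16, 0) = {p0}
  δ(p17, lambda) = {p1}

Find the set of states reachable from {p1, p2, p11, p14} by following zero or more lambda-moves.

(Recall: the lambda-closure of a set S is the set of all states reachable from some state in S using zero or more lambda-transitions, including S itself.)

{p1, p2, p4, p5, p7, p9, p11, p13, p14, p16, p17}

Start with {p1, p2, p11, p14}.
From p1 via lambda: add p16, p17.
From p2 via lambda: add p5.
From p14 via lambda: add p9.
From p9 via lambda: add p13.
From p16 via lambda: add p7.
From p7 via lambda: add p4.
No new states can be added; the closed set is {p1, p2, p4, p5, p7, p9, p11, p13, p14, p16, p17}.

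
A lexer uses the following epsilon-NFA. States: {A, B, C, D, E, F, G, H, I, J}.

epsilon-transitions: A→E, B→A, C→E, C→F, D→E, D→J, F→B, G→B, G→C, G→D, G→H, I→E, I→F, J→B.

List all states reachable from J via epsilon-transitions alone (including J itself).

{A, B, E, J}

Start with {J}.
From J via epsilon: add B.
From B via epsilon: add A.
From A via epsilon: add E.
No new states can be added; the closed set is {A, B, E, J}.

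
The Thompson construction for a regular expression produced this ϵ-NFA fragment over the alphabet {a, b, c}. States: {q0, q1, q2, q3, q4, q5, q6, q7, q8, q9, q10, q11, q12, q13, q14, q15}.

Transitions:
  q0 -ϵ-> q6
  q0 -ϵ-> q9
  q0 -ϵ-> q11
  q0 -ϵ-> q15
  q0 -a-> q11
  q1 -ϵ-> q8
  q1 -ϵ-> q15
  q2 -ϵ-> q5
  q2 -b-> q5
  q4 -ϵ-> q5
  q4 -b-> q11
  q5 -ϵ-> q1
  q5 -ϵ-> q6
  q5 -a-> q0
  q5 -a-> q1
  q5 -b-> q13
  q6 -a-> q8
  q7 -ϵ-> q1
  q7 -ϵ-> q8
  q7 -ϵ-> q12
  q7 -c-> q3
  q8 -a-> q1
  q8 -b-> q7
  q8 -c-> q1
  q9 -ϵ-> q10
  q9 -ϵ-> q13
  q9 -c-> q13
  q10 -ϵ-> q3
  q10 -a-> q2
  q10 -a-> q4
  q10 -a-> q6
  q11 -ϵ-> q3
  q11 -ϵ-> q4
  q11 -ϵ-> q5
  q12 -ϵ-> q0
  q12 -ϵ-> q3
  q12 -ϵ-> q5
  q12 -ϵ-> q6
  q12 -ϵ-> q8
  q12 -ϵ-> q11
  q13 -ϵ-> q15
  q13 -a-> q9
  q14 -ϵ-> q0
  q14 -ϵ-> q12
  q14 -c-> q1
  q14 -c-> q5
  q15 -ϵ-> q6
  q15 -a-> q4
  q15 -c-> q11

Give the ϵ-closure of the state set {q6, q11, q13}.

Start with {q6, q11, q13}.
From q11 via ϵ: add q3, q4, q5.
From q13 via ϵ: add q15.
From q5 via ϵ: add q1.
From q1 via ϵ: add q8.
No new states can be added; the closed set is {q1, q3, q4, q5, q6, q8, q11, q13, q15}.

{q1, q3, q4, q5, q6, q8, q11, q13, q15}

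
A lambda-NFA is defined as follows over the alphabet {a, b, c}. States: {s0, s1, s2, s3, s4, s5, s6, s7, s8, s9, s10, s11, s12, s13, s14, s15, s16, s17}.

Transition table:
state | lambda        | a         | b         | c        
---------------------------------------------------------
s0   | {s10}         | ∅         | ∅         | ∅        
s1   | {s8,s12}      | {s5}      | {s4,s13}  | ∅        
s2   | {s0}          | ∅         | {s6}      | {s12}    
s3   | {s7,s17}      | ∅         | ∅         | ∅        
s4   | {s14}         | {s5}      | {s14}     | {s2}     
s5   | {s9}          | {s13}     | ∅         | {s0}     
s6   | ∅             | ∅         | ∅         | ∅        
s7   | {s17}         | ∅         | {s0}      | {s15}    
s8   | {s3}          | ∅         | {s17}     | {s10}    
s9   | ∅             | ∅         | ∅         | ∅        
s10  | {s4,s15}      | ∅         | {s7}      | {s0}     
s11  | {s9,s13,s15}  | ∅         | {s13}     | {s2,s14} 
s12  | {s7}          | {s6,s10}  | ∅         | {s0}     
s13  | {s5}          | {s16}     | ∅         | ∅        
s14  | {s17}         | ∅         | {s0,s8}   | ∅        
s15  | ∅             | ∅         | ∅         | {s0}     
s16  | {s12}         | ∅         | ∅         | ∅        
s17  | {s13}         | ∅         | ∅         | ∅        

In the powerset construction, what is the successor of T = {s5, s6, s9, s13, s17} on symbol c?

s5 on c → {s0}.
No c-transition from s6, s9, s13, s17.
Union after reading c: {s0}.
Now take the lambda-closure:
From s0 via lambda: add s10.
From s10 via lambda: add s4, s15.
From s4 via lambda: add s14.
From s14 via lambda: add s17.
From s17 via lambda: add s13.
From s13 via lambda: add s5.
From s5 via lambda: add s9.
No new states can be added; the closed set is {s0, s4, s5, s9, s10, s13, s14, s15, s17}.

{s0, s4, s5, s9, s10, s13, s14, s15, s17}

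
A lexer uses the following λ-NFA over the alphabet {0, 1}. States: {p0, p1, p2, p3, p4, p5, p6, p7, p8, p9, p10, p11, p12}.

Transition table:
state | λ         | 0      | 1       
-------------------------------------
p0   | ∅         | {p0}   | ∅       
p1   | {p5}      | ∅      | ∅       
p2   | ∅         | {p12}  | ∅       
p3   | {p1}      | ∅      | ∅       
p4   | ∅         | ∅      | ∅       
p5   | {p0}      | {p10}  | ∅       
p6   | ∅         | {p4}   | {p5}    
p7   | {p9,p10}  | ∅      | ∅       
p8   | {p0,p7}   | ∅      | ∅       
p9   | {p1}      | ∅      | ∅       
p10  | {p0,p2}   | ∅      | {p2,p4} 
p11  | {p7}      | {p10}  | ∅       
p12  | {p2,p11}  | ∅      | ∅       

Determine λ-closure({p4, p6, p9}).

Start with {p4, p6, p9}.
From p9 via λ: add p1.
From p1 via λ: add p5.
From p5 via λ: add p0.
No new states can be added; the closed set is {p0, p1, p4, p5, p6, p9}.

{p0, p1, p4, p5, p6, p9}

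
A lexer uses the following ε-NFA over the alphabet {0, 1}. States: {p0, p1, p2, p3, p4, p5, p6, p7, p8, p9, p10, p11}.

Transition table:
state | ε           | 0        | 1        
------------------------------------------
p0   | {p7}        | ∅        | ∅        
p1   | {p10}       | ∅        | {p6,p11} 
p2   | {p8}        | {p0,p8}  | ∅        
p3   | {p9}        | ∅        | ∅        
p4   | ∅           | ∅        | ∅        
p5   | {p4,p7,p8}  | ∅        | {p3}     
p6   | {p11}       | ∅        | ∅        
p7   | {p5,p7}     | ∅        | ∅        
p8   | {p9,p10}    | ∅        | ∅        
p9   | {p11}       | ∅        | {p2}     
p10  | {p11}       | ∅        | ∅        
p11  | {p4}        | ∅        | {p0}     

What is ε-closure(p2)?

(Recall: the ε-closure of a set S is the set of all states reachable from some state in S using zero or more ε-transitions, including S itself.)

Start with {p2}.
From p2 via ε: add p8.
From p8 via ε: add p9, p10.
From p9 via ε: add p11.
From p11 via ε: add p4.
No new states can be added; the closed set is {p2, p4, p8, p9, p10, p11}.

{p2, p4, p8, p9, p10, p11}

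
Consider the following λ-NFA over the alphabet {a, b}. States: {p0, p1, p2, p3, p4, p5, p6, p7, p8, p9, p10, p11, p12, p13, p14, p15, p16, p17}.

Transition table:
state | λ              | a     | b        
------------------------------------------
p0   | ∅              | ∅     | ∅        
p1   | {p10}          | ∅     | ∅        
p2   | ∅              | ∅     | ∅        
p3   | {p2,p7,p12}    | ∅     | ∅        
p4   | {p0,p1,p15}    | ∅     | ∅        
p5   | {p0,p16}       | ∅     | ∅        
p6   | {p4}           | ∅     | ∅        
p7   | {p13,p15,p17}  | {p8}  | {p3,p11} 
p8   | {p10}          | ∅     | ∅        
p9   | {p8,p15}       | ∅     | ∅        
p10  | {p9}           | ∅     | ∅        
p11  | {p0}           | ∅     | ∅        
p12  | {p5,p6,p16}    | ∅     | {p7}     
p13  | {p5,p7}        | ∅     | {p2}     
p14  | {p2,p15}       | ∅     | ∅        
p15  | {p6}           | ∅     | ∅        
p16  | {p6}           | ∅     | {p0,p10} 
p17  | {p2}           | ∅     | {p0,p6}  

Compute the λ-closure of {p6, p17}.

{p0, p1, p2, p4, p6, p8, p9, p10, p15, p17}

Start with {p6, p17}.
From p6 via λ: add p4.
From p17 via λ: add p2.
From p4 via λ: add p0, p1, p15.
From p1 via λ: add p10.
From p10 via λ: add p9.
From p9 via λ: add p8.
No new states can be added; the closed set is {p0, p1, p2, p4, p6, p8, p9, p10, p15, p17}.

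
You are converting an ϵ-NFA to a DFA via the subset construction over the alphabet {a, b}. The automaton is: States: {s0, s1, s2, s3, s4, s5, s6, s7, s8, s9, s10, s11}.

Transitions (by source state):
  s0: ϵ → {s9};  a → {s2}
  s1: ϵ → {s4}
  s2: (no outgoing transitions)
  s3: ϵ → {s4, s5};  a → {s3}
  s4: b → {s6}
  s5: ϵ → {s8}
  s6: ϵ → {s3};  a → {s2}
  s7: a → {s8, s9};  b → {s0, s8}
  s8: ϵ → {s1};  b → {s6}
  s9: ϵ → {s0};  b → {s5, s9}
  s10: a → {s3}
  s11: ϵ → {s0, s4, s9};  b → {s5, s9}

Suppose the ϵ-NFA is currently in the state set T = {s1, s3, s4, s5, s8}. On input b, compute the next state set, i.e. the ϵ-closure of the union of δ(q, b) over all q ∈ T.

{s1, s3, s4, s5, s6, s8}

s4 on b → {s6}.
s8 on b → {s6}.
No b-transition from s1, s3, s5.
Union after reading b: {s6}.
Now take the ϵ-closure:
From s6 via ϵ: add s3.
From s3 via ϵ: add s4, s5.
From s5 via ϵ: add s8.
From s8 via ϵ: add s1.
No new states can be added; the closed set is {s1, s3, s4, s5, s6, s8}.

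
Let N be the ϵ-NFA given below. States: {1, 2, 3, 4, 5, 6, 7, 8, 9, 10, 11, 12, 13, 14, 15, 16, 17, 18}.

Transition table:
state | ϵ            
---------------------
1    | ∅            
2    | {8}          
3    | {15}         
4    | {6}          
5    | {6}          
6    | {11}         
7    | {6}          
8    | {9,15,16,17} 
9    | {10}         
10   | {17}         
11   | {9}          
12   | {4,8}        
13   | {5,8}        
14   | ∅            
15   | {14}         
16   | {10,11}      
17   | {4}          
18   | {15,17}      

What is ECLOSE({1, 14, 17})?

Start with {1, 14, 17}.
From 17 via ϵ: add 4.
From 4 via ϵ: add 6.
From 6 via ϵ: add 11.
From 11 via ϵ: add 9.
From 9 via ϵ: add 10.
No new states can be added; the closed set is {1, 4, 6, 9, 10, 11, 14, 17}.

{1, 4, 6, 9, 10, 11, 14, 17}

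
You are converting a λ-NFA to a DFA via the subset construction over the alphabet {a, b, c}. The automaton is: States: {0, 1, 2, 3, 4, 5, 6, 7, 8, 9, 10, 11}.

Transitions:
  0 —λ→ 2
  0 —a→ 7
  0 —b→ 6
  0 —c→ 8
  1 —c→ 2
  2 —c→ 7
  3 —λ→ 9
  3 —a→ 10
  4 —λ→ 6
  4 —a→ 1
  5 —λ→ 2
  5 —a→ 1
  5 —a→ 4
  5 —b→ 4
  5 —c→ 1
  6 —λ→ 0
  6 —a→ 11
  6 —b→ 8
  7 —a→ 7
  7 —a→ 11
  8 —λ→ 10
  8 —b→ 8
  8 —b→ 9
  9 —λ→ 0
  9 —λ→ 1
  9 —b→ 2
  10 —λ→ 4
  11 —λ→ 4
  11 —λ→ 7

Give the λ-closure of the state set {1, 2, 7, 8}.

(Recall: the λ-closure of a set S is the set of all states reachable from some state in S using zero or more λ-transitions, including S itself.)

{0, 1, 2, 4, 6, 7, 8, 10}

Start with {1, 2, 7, 8}.
From 8 via λ: add 10.
From 10 via λ: add 4.
From 4 via λ: add 6.
From 6 via λ: add 0.
No new states can be added; the closed set is {0, 1, 2, 4, 6, 7, 8, 10}.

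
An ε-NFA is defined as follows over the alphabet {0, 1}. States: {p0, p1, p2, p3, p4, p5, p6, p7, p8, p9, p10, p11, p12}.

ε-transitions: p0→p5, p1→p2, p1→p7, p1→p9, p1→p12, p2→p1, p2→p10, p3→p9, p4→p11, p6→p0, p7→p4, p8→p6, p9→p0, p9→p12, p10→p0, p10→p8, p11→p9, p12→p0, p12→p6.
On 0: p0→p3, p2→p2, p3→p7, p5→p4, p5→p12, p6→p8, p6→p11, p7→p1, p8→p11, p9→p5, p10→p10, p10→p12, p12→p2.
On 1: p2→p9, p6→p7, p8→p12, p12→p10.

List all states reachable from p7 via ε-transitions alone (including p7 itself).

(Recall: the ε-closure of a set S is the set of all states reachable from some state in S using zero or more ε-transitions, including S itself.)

{p0, p4, p5, p6, p7, p9, p11, p12}

Start with {p7}.
From p7 via ε: add p4.
From p4 via ε: add p11.
From p11 via ε: add p9.
From p9 via ε: add p0, p12.
From p0 via ε: add p5.
From p12 via ε: add p6.
No new states can be added; the closed set is {p0, p4, p5, p6, p7, p9, p11, p12}.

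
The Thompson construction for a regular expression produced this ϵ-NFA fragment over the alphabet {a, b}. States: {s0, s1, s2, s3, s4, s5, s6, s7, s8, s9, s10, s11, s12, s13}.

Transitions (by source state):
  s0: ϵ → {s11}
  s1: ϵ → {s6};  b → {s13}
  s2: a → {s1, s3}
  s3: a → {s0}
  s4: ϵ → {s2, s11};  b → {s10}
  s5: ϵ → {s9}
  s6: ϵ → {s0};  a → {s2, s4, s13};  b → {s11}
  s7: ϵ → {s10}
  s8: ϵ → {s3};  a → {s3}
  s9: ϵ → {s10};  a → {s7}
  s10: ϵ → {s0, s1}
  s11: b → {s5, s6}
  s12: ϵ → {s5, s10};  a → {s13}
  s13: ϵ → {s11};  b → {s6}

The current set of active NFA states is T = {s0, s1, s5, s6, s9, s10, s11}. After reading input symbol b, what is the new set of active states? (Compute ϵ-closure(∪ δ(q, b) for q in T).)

s1 on b → {s13}.
s6 on b → {s11}.
s11 on b → {s5, s6}.
No b-transition from s0, s5, s9, s10.
Union after reading b: {s5, s6, s11, s13}.
Now take the ϵ-closure:
From s5 via ϵ: add s9.
From s6 via ϵ: add s0.
From s9 via ϵ: add s10.
From s10 via ϵ: add s1.
No new states can be added; the closed set is {s0, s1, s5, s6, s9, s10, s11, s13}.

{s0, s1, s5, s6, s9, s10, s11, s13}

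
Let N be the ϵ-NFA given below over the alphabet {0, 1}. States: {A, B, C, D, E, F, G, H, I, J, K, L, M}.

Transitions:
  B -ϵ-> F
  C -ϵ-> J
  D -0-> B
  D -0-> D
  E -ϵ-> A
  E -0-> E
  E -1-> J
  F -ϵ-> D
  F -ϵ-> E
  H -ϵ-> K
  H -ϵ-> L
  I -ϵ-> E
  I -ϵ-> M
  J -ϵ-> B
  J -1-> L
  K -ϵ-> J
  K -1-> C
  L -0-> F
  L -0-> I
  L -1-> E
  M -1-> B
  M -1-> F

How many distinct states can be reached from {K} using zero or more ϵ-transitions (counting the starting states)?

Start with {K}.
From K via ϵ: add J.
From J via ϵ: add B.
From B via ϵ: add F.
From F via ϵ: add D, E.
From E via ϵ: add A.
ϵ-closure = {A, B, D, E, F, J, K}, which has 7 states.

7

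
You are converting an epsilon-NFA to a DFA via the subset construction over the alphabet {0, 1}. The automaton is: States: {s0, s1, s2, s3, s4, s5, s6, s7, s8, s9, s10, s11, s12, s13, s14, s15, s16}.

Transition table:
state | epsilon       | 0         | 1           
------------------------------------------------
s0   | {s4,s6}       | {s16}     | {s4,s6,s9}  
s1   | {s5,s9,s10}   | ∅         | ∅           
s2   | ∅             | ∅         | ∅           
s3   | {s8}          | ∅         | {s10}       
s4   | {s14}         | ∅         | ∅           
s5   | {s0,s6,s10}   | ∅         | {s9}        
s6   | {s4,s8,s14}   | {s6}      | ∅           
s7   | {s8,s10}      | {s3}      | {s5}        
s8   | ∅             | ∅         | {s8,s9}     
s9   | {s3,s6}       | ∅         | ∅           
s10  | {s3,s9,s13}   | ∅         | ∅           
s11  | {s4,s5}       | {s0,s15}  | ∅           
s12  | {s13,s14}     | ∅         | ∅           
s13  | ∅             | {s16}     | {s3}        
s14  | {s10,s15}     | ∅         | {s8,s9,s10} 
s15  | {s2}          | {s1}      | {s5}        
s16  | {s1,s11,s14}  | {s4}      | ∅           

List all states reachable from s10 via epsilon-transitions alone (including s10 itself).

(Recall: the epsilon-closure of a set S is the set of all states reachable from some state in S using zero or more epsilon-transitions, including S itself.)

Start with {s10}.
From s10 via epsilon: add s3, s9, s13.
From s3 via epsilon: add s8.
From s9 via epsilon: add s6.
From s6 via epsilon: add s4, s14.
From s14 via epsilon: add s15.
From s15 via epsilon: add s2.
No new states can be added; the closed set is {s2, s3, s4, s6, s8, s9, s10, s13, s14, s15}.

{s2, s3, s4, s6, s8, s9, s10, s13, s14, s15}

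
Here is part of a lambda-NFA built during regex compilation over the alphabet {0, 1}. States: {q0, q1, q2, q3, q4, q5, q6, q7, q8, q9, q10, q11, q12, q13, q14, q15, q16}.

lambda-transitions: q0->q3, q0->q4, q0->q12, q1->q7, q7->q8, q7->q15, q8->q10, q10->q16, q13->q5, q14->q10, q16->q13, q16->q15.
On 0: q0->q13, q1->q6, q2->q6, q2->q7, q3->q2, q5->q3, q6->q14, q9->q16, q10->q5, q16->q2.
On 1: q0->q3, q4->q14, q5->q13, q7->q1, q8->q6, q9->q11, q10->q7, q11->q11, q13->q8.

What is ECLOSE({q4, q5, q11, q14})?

Start with {q4, q5, q11, q14}.
From q14 via lambda: add q10.
From q10 via lambda: add q16.
From q16 via lambda: add q13, q15.
No new states can be added; the closed set is {q4, q5, q10, q11, q13, q14, q15, q16}.

{q4, q5, q10, q11, q13, q14, q15, q16}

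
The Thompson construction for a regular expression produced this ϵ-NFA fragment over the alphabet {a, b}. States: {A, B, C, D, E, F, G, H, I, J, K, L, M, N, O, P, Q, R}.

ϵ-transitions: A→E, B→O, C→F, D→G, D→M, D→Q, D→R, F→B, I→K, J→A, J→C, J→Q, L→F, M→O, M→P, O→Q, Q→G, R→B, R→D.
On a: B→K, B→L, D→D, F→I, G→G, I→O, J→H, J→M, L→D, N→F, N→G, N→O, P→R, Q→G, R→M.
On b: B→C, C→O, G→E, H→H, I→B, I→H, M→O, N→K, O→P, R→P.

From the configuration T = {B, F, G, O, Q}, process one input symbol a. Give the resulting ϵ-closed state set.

{B, F, G, I, K, L, O, Q}

B on a → {K, L}.
F on a → {I}.
G on a → {G}.
Q on a → {G}.
No a-transition from O.
Union after reading a: {G, I, K, L}.
Now take the ϵ-closure:
From L via ϵ: add F.
From F via ϵ: add B.
From B via ϵ: add O.
From O via ϵ: add Q.
No new states can be added; the closed set is {B, F, G, I, K, L, O, Q}.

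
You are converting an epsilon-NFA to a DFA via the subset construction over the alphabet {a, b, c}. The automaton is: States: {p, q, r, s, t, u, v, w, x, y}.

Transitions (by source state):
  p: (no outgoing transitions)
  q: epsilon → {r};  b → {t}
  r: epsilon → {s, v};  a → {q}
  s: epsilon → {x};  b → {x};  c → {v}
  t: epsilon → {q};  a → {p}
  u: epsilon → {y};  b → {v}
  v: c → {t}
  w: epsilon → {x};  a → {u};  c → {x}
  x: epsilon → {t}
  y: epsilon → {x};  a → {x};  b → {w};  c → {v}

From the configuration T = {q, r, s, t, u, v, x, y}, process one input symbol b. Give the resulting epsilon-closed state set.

{q, r, s, t, v, w, x}

q on b → {t}.
s on b → {x}.
u on b → {v}.
y on b → {w}.
No b-transition from r, t, v, x.
Union after reading b: {t, v, w, x}.
Now take the epsilon-closure:
From t via epsilon: add q.
From q via epsilon: add r.
From r via epsilon: add s.
No new states can be added; the closed set is {q, r, s, t, v, w, x}.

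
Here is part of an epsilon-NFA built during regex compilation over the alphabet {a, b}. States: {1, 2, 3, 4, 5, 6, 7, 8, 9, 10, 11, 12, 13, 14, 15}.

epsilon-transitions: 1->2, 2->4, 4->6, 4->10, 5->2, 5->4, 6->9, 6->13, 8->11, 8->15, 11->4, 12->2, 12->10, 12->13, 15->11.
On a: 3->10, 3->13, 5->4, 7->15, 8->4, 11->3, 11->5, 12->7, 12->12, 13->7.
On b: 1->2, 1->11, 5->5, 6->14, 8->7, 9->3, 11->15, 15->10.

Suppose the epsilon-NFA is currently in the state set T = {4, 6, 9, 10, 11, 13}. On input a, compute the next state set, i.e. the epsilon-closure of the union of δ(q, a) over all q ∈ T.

11 on a → {3, 5}.
13 on a → {7}.
No a-transition from 4, 6, 9, 10.
Union after reading a: {3, 5, 7}.
Now take the epsilon-closure:
From 5 via epsilon: add 2, 4.
From 4 via epsilon: add 6, 10.
From 6 via epsilon: add 9, 13.
No new states can be added; the closed set is {2, 3, 4, 5, 6, 7, 9, 10, 13}.

{2, 3, 4, 5, 6, 7, 9, 10, 13}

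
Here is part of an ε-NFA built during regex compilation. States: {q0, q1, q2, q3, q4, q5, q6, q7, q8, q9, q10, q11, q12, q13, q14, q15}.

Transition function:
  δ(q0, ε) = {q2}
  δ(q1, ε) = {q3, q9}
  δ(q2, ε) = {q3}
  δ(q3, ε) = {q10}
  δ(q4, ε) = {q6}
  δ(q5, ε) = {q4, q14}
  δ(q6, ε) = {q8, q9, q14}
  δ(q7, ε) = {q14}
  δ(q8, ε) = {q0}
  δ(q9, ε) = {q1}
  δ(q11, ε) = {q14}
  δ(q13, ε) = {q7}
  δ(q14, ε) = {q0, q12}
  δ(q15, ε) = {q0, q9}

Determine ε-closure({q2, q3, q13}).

Start with {q2, q3, q13}.
From q3 via ε: add q10.
From q13 via ε: add q7.
From q7 via ε: add q14.
From q14 via ε: add q0, q12.
No new states can be added; the closed set is {q0, q2, q3, q7, q10, q12, q13, q14}.

{q0, q2, q3, q7, q10, q12, q13, q14}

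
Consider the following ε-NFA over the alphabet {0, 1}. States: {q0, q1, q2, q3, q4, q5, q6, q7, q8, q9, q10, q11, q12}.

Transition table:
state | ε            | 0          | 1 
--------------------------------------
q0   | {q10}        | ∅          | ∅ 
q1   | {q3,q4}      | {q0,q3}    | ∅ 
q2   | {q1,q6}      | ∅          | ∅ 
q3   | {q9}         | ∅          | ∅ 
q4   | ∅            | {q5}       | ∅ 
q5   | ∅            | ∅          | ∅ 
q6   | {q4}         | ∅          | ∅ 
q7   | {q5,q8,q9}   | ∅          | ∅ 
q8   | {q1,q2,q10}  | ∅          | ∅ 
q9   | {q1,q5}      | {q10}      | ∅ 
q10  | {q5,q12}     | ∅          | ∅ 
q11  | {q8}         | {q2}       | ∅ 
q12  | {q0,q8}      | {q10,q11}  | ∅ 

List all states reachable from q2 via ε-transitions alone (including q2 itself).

{q1, q2, q3, q4, q5, q6, q9}

Start with {q2}.
From q2 via ε: add q1, q6.
From q1 via ε: add q3, q4.
From q3 via ε: add q9.
From q9 via ε: add q5.
No new states can be added; the closed set is {q1, q2, q3, q4, q5, q6, q9}.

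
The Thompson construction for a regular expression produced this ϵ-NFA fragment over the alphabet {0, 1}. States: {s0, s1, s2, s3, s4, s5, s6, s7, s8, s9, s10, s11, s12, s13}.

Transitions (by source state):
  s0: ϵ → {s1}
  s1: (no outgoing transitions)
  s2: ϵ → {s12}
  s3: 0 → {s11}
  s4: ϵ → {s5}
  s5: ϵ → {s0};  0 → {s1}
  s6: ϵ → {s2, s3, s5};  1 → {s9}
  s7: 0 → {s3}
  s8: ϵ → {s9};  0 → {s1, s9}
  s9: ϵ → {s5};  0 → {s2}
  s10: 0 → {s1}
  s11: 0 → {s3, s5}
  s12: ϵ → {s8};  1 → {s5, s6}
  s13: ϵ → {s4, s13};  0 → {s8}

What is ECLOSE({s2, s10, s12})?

Start with {s2, s10, s12}.
From s12 via ϵ: add s8.
From s8 via ϵ: add s9.
From s9 via ϵ: add s5.
From s5 via ϵ: add s0.
From s0 via ϵ: add s1.
No new states can be added; the closed set is {s0, s1, s2, s5, s8, s9, s10, s12}.

{s0, s1, s2, s5, s8, s9, s10, s12}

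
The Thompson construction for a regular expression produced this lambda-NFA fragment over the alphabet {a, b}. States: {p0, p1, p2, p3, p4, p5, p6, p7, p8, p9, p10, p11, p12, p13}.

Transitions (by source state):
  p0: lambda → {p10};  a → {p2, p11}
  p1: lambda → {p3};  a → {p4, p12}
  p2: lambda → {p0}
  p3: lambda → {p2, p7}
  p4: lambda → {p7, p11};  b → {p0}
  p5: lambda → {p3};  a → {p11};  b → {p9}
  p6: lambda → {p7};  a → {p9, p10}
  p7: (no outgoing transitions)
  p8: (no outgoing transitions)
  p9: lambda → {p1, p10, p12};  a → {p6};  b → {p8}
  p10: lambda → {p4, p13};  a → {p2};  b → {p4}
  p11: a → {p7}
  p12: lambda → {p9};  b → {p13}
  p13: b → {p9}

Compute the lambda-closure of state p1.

{p0, p1, p2, p3, p4, p7, p10, p11, p13}

Start with {p1}.
From p1 via lambda: add p3.
From p3 via lambda: add p2, p7.
From p2 via lambda: add p0.
From p0 via lambda: add p10.
From p10 via lambda: add p4, p13.
From p4 via lambda: add p11.
No new states can be added; the closed set is {p0, p1, p2, p3, p4, p7, p10, p11, p13}.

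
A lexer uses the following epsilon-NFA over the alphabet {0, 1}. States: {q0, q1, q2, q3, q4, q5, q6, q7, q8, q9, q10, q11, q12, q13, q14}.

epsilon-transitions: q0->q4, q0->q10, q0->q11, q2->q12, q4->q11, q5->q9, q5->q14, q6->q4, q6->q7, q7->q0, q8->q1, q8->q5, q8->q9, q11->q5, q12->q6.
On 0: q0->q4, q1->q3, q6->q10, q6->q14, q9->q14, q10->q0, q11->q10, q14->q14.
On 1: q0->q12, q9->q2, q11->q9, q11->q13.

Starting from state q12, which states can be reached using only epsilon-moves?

Start with {q12}.
From q12 via epsilon: add q6.
From q6 via epsilon: add q4, q7.
From q4 via epsilon: add q11.
From q7 via epsilon: add q0.
From q0 via epsilon: add q10.
From q11 via epsilon: add q5.
From q5 via epsilon: add q9, q14.
No new states can be added; the closed set is {q0, q4, q5, q6, q7, q9, q10, q11, q12, q14}.

{q0, q4, q5, q6, q7, q9, q10, q11, q12, q14}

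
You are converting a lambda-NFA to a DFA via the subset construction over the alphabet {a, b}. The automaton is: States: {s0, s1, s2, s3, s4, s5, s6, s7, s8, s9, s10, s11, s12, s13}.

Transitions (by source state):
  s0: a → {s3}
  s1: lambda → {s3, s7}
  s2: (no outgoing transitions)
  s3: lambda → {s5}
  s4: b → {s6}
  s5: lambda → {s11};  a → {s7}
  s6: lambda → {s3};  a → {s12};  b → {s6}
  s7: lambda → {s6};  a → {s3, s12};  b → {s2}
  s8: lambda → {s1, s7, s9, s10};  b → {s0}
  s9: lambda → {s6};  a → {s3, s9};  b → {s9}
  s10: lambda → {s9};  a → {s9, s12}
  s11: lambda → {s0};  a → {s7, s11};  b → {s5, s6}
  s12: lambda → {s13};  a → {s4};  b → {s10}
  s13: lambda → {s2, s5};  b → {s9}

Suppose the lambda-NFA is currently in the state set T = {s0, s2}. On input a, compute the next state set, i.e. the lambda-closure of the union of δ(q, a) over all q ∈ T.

s0 on a → {s3}.
No a-transition from s2.
Union after reading a: {s3}.
Now take the lambda-closure:
From s3 via lambda: add s5.
From s5 via lambda: add s11.
From s11 via lambda: add s0.
No new states can be added; the closed set is {s0, s3, s5, s11}.

{s0, s3, s5, s11}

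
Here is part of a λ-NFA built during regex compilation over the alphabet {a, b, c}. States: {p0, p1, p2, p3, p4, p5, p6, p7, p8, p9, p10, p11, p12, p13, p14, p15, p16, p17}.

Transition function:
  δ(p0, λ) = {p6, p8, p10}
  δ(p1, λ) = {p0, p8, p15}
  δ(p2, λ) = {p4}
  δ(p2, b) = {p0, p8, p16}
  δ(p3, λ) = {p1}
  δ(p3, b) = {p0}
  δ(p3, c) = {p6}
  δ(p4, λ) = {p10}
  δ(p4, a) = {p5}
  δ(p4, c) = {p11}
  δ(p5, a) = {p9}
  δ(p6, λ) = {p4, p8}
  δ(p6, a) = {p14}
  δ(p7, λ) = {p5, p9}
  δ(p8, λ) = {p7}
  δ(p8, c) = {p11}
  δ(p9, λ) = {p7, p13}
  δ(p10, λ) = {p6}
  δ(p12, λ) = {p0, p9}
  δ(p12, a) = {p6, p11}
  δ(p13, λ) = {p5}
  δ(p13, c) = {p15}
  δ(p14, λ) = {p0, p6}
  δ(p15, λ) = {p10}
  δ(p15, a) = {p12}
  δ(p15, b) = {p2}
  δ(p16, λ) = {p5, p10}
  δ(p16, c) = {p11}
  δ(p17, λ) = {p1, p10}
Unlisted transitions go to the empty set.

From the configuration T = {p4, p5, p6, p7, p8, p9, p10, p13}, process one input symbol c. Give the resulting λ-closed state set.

{p4, p5, p6, p7, p8, p9, p10, p11, p13, p15}

p4 on c → {p11}.
p8 on c → {p11}.
p13 on c → {p15}.
No c-transition from p5, p6, p7, p9, p10.
Union after reading c: {p11, p15}.
Now take the λ-closure:
From p15 via λ: add p10.
From p10 via λ: add p6.
From p6 via λ: add p4, p8.
From p8 via λ: add p7.
From p7 via λ: add p5, p9.
From p9 via λ: add p13.
No new states can be added; the closed set is {p4, p5, p6, p7, p8, p9, p10, p11, p13, p15}.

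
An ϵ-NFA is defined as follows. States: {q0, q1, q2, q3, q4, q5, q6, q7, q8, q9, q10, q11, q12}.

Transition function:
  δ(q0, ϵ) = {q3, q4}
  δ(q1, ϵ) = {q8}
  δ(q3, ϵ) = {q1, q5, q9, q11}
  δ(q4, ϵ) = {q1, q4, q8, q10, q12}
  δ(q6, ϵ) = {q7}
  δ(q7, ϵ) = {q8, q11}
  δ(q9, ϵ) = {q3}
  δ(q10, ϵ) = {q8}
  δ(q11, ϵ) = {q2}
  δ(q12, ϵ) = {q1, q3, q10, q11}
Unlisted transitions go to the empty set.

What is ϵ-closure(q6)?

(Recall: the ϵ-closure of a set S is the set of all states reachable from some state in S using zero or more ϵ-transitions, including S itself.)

{q2, q6, q7, q8, q11}

Start with {q6}.
From q6 via ϵ: add q7.
From q7 via ϵ: add q8, q11.
From q11 via ϵ: add q2.
No new states can be added; the closed set is {q2, q6, q7, q8, q11}.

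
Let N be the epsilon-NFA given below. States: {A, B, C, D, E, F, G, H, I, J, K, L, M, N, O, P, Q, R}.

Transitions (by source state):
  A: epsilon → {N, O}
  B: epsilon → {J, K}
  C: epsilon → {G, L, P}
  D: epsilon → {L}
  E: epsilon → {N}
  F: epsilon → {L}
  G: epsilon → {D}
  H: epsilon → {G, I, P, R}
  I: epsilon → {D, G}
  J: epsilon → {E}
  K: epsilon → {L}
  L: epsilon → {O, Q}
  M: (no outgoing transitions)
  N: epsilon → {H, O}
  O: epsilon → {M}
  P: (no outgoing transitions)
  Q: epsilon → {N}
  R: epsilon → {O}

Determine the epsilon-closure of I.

Start with {I}.
From I via epsilon: add D, G.
From D via epsilon: add L.
From L via epsilon: add O, Q.
From O via epsilon: add M.
From Q via epsilon: add N.
From N via epsilon: add H.
From H via epsilon: add P, R.
No new states can be added; the closed set is {D, G, H, I, L, M, N, O, P, Q, R}.

{D, G, H, I, L, M, N, O, P, Q, R}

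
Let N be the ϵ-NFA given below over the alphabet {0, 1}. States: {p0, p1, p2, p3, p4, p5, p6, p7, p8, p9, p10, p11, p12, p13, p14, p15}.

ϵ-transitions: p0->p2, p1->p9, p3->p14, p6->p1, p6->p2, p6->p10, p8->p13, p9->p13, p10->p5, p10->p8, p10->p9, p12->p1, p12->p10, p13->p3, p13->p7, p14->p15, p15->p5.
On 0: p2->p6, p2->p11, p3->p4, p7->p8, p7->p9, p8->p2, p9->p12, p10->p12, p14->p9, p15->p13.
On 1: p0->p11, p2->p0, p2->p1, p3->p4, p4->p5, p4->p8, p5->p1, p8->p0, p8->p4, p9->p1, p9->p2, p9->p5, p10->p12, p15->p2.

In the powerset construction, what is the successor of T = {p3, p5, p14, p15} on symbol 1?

p3 on 1 → {p4}.
p5 on 1 → {p1}.
p15 on 1 → {p2}.
No 1-transition from p14.
Union after reading 1: {p1, p2, p4}.
Now take the ϵ-closure:
From p1 via ϵ: add p9.
From p9 via ϵ: add p13.
From p13 via ϵ: add p3, p7.
From p3 via ϵ: add p14.
From p14 via ϵ: add p15.
From p15 via ϵ: add p5.
No new states can be added; the closed set is {p1, p2, p3, p4, p5, p7, p9, p13, p14, p15}.

{p1, p2, p3, p4, p5, p7, p9, p13, p14, p15}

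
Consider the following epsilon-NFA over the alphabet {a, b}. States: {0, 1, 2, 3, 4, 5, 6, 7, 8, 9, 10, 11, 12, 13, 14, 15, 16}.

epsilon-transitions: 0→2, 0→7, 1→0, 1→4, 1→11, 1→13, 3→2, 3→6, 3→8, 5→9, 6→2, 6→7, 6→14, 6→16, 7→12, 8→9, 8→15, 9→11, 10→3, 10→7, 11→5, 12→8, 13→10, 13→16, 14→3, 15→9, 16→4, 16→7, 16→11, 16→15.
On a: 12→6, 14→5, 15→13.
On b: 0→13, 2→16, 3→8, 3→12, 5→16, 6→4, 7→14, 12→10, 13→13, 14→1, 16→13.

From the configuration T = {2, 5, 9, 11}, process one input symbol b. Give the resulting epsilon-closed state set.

2 on b → {16}.
5 on b → {16}.
No b-transition from 9, 11.
Union after reading b: {16}.
Now take the epsilon-closure:
From 16 via epsilon: add 4, 7, 11, 15.
From 7 via epsilon: add 12.
From 11 via epsilon: add 5.
From 15 via epsilon: add 9.
From 12 via epsilon: add 8.
No new states can be added; the closed set is {4, 5, 7, 8, 9, 11, 12, 15, 16}.

{4, 5, 7, 8, 9, 11, 12, 15, 16}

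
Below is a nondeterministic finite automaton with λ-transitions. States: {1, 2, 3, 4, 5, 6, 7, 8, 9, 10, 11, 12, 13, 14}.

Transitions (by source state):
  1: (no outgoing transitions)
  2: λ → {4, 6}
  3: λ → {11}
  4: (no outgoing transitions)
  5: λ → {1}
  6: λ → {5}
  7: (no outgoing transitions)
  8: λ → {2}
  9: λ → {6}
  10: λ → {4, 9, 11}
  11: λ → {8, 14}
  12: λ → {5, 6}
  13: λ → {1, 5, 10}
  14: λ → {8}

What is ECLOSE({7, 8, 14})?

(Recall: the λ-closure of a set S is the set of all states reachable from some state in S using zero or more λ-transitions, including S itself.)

{1, 2, 4, 5, 6, 7, 8, 14}

Start with {7, 8, 14}.
From 8 via λ: add 2.
From 2 via λ: add 4, 6.
From 6 via λ: add 5.
From 5 via λ: add 1.
No new states can be added; the closed set is {1, 2, 4, 5, 6, 7, 8, 14}.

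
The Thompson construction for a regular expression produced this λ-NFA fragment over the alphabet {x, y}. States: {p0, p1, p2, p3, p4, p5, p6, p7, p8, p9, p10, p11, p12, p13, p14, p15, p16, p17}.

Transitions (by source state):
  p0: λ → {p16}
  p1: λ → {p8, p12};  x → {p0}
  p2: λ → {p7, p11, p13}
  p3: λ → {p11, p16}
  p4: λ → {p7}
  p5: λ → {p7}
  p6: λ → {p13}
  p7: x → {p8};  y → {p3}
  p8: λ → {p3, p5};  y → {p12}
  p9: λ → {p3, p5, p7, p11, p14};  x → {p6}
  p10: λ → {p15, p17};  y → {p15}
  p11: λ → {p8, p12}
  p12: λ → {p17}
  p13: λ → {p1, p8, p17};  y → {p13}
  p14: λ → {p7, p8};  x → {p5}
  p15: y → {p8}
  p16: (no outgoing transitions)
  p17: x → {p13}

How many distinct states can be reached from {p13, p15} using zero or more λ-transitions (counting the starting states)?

Start with {p13, p15}.
From p13 via λ: add p1, p8, p17.
From p1 via λ: add p12.
From p8 via λ: add p3, p5.
From p3 via λ: add p11, p16.
From p5 via λ: add p7.
λ-closure = {p1, p3, p5, p7, p8, p11, p12, p13, p15, p16, p17}, which has 11 states.

11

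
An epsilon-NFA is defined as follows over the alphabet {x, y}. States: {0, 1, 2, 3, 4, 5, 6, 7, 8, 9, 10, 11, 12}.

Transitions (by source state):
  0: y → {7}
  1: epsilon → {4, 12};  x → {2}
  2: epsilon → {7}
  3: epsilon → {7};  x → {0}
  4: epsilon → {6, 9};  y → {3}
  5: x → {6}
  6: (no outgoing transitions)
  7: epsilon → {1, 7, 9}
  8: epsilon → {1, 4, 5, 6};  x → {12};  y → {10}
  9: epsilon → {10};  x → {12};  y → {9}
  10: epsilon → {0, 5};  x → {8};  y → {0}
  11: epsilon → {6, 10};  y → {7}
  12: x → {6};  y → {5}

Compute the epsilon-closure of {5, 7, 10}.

{0, 1, 4, 5, 6, 7, 9, 10, 12}

Start with {5, 7, 10}.
From 7 via epsilon: add 1, 9.
From 10 via epsilon: add 0.
From 1 via epsilon: add 4, 12.
From 4 via epsilon: add 6.
No new states can be added; the closed set is {0, 1, 4, 5, 6, 7, 9, 10, 12}.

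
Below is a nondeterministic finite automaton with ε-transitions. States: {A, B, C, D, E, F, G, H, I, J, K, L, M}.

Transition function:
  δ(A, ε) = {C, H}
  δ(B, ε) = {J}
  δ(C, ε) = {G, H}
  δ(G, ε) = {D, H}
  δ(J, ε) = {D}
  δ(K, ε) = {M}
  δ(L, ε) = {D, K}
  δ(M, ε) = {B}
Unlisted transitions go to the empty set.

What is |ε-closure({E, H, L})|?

8

Start with {E, H, L}.
From L via ε: add D, K.
From K via ε: add M.
From M via ε: add B.
From B via ε: add J.
ε-closure = {B, D, E, H, J, K, L, M}, which has 8 states.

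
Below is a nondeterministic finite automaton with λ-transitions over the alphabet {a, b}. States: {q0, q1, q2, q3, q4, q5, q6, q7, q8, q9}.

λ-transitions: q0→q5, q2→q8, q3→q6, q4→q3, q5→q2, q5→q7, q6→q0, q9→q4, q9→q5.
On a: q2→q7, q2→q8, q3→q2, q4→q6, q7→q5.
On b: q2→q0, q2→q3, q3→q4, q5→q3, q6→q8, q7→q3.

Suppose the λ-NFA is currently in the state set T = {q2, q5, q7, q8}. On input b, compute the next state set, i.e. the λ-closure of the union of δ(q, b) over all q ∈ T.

{q0, q2, q3, q5, q6, q7, q8}

q2 on b → {q0, q3}.
q5 on b → {q3}.
q7 on b → {q3}.
No b-transition from q8.
Union after reading b: {q0, q3}.
Now take the λ-closure:
From q0 via λ: add q5.
From q3 via λ: add q6.
From q5 via λ: add q2, q7.
From q2 via λ: add q8.
No new states can be added; the closed set is {q0, q2, q3, q5, q6, q7, q8}.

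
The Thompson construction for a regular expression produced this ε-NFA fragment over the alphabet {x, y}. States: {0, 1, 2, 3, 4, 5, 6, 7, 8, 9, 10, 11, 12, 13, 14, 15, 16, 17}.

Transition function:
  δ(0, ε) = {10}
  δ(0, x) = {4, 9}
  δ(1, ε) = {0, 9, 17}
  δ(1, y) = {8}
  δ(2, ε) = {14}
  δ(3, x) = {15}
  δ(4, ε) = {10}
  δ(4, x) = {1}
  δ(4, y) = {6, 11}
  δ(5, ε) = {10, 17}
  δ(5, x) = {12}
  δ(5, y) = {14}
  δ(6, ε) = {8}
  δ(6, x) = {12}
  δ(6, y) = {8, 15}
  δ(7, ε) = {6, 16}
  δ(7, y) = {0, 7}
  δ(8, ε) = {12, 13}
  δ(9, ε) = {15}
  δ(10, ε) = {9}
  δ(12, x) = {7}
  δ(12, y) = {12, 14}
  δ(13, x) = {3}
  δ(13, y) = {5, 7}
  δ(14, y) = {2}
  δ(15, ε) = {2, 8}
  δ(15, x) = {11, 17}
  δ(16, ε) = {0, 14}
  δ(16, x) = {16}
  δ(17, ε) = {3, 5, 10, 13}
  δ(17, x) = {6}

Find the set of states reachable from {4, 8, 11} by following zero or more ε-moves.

{2, 4, 8, 9, 10, 11, 12, 13, 14, 15}

Start with {4, 8, 11}.
From 4 via ε: add 10.
From 8 via ε: add 12, 13.
From 10 via ε: add 9.
From 9 via ε: add 15.
From 15 via ε: add 2.
From 2 via ε: add 14.
No new states can be added; the closed set is {2, 4, 8, 9, 10, 11, 12, 13, 14, 15}.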